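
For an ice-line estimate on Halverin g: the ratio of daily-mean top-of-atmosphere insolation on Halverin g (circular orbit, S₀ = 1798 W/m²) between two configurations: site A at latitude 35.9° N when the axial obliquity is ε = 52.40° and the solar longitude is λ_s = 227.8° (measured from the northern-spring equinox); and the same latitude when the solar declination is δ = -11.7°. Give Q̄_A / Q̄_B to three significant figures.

Q̄_A / Q̄_B ≈ 0.338

— Configuration A (φ=+35.9°):
Solar declination: sin δ = sin ε · sin λ_s = sin 52.40° × sin 227.8° = -0.58693, so δ = -35.940°.
cos H₀ = −tan(+35.9°) tan(-35.940°) = 0.5248, H₀ = 1.0184 rad.
Bracket: H₀ sin φ sin δ + cos φ cos δ sin H₀ = 1.0184×0.58637×-0.58693 + 0.81004×0.80964×0.85125 = -0.350491 + 0.558284 = 0.207793.
Q̄ = (S₀/π) × [bracket] = (1798/π) × 0.207793 = 118.92 W/m².
— Configuration B (φ=+35.9°):
cos H₀ = −tan(+35.9°) tan(-11.700°) = 0.1499, H₀ = 1.4203 rad.
Bracket: H₀ sin φ sin δ + cos φ cos δ sin H₀ = 1.4203×0.58637×-0.20279 + 0.81004×0.97922×0.98870 = -0.168888 + 0.784244 = 0.615356.
Q̄ = (S₀/π) × [bracket] = (1798/π) × 0.615356 = 352.18 W/m².
Ratio Q̄_A / Q̄_B = 118.92 / 352.18 = 0.3377.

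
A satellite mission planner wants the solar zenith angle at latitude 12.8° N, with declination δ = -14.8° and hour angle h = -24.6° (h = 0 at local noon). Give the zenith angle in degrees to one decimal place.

cos θ_z = sin ϕ sin δ + cos ϕ cos δ cos h = -0.056594 + 0.857225 = 0.800631.
θ_z = arccos(0.800631) = 36.8°.

θ_z = 36.8°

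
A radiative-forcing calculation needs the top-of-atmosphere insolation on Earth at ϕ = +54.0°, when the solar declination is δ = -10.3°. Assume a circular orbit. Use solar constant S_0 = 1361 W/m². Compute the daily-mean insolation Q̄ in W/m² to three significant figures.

cos h₀ = −tan(+54.0°) tan(-10.300°) = 0.2501, h₀ = 1.3180 rad.
Bracket: h₀ sin ϕ sin δ + cos ϕ cos δ sin h₀ = 1.3180×0.80902×-0.17880 + 0.58779×0.98389×0.96821 = -0.190652 + 0.559936 = 0.369284.
Q̄ = (S_0/π) × [bracket] = (1361/π) × 0.369284 = 160.0 W/m².

Q̄ ≈ 160 W/m²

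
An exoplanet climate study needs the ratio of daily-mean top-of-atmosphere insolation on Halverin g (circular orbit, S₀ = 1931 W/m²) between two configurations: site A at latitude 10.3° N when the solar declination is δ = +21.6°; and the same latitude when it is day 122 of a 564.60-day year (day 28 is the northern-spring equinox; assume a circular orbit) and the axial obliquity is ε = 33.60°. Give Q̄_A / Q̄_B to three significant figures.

Q̄_A / Q̄_B ≈ 1.02

— Configuration A (φ=+10.3°):
cos H₀ = −tan(+10.3°) tan(+21.600°) = -0.0720, H₀ = 1.6428 rad.
Bracket: H₀ sin φ sin δ + cos φ cos δ sin H₀ = 1.6428×0.17880×0.36812 + 0.98389×0.92978×0.99741 = 0.108129 + 0.912432 = 1.020561.
Q̄ = (S₀/π) × [bracket] = (1931/π) × 1.020561 = 627.29 W/m².
— Configuration B (φ=+10.3°):
Solar longitude: λ_s = 360° × (122 − 28)/564.60 = 59.936°.
sin δ = sin 33.60° × sin 59.936° = 0.47894, so δ = +28.616°.
cos H₀ = −tan(+10.3°) tan(+28.616°) = -0.0992, H₀ = 1.6701 rad.
Bracket: H₀ sin φ sin δ + cos φ cos δ sin H₀ = 1.6701×0.17880×0.47894 + 0.98389×0.87785×0.99507 = 0.143018 + 0.859450 = 1.002468.
Q̄ = (S₀/π) × [bracket] = (1931/π) × 1.002468 = 616.17 W/m².
Ratio Q̄_A / Q̄_B = 627.29 / 616.17 = 1.018.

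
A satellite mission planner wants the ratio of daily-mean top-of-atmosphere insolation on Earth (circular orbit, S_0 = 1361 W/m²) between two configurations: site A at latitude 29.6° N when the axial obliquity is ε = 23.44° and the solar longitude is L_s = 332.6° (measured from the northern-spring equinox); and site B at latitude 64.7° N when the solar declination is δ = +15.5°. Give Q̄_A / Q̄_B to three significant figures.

— Configuration A (ϕ=+29.6°):
Solar declination: sin δ = sin ε · sin L_s = sin 23.44° × sin 332.6° = -0.18306, so δ = -10.548°.
cos h₀ = −tan(+29.6°) tan(-10.548°) = 0.1058, h₀ = 1.4648 rad.
Bracket: h₀ sin ϕ sin δ + cos ϕ cos δ sin h₀ = 1.4648×0.49394×-0.18306 + 0.86949×0.98310×0.99439 = -0.132448 + 0.850000 = 0.717552.
Q̄ = (S_0/π) × [bracket] = (1361/π) × 0.717552 = 310.86 W/m².
— Configuration B (ϕ=+64.7°):
cos h₀ = −tan(+64.7°) tan(+15.500°) = -0.5867, h₀ = 2.1978 rad.
Bracket: h₀ sin ϕ sin δ + cos ϕ cos δ sin h₀ = 2.1978×0.90408×0.26724 + 0.42736×0.96363×0.80982 = 0.531002 + 0.333498 = 0.864500.
Q̄ = (S_0/π) × [bracket] = (1361/π) × 0.864500 = 374.52 W/m².
Ratio Q̄_A / Q̄_B = 310.86 / 374.52 = 0.8300.

Q̄_A / Q̄_B ≈ 0.830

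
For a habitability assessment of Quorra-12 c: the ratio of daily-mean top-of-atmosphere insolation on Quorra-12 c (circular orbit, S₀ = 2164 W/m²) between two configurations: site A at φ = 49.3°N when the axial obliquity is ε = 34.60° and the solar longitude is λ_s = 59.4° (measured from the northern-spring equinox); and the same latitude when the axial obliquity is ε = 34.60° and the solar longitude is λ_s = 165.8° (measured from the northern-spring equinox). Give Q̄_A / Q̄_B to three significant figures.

— Configuration A (φ=+49.3°):
Solar declination: sin δ = sin ε · sin λ_s = sin 34.60° × sin 59.4° = 0.48877, so δ = +29.260°.
cos H₀ = −tan(+49.3°) tan(+29.260°) = -0.6513, H₀ = 2.2802 rad.
Bracket: H₀ sin φ sin δ + cos φ cos δ sin H₀ = 2.2802×0.75813×0.48877 + 0.65210×0.87241×0.75878 = 0.844931 + 0.431669 = 1.276600.
Q̄ = (S₀/π) × [bracket] = (2164/π) × 1.276600 = 879.35 W/m².
— Configuration B (φ=+49.3°):
Solar declination: sin δ = sin ε · sin λ_s = sin 34.60° × sin 165.8° = 0.13930, so δ = +8.007°.
cos H₀ = −tan(+49.3°) tan(+8.007°) = -0.1635, H₀ = 1.7351 rad.
Bracket: H₀ sin φ sin δ + cos φ cos δ sin H₀ = 1.7351×0.75813×0.13930 + 0.65210×0.99025×0.98654 = 0.183240 + 0.637050 = 0.820290.
Q̄ = (S₀/π) × [bracket] = (2164/π) × 0.820290 = 565.03 W/m².
Ratio Q̄_A / Q̄_B = 879.35 / 565.03 = 1.556.

Q̄_A / Q̄_B ≈ 1.56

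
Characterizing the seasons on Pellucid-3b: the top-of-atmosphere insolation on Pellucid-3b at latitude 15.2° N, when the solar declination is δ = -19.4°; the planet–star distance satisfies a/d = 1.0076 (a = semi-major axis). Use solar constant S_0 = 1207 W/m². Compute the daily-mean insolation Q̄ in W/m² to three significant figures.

cos h₀ = −tan(+15.2°) tan(-19.400°) = 0.0957, h₀ = 1.4750 rad.
Bracket: h₀ sin ϕ sin δ + cos ϕ cos δ sin h₀ = 1.4750×0.26219×-0.33216 + 0.96502×0.94322×0.99541 = -0.128456 + 0.906048 = 0.777592.
Inverse-square distance factor (a/d)² = 1.0076² = 1.015258.
Q̄ = (S_0/π) × 1.015258 × [bracket] = (1207/π) × 1.015258 × 0.777592 = 303.3 W/m².

Q̄ ≈ 303 W/m²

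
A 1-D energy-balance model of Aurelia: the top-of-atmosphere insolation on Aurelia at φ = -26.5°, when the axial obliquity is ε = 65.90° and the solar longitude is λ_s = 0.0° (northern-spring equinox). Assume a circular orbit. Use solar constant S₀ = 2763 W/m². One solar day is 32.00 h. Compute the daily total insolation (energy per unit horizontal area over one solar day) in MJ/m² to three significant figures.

90.7 MJ/m²

Solar declination: sin δ = sin ε · sin λ_s = sin 65.90° × sin 0.0° = 0.00000, so δ = +0.000°.
cos H₀ = −tan(-26.5°) tan(+0.000°) = 0.0000, H₀ = 1.5708 rad.
Bracket: H₀ sin φ sin δ + cos φ cos δ sin H₀ = 1.5708×-0.44620×0.00000 + 0.89493×1.00000×1.00000 = -0.000000 + 0.894930 = 0.894930.
Q̄ = (S₀/π) × [bracket] = (2763/π) × 0.894930 = 787.08 W/m².
Daily total = Q̄ × 32.00 h × 3600 s/h = 787.08 × 32.00 × 3600 / 10⁶ = 90.67 MJ/m².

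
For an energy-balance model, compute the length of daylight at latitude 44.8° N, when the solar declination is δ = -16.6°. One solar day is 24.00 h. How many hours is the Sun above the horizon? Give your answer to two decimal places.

cos H₀ = −tan φ · tan δ = −tan(+44.8°) × tan(-16.600°) = 0.2960, so H₀ = 1.2703 rad = 72.78°.
Daylight = 2H₀/(2π) × 24.00 h = (1.2703/π) × 24.00 = 9.70 h.

9.70 h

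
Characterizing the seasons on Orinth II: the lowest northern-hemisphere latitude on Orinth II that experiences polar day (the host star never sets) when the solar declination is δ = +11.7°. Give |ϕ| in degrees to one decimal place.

|ϕ| = 78.3°

Polar day requires cos h₀ = −tan ϕ tan δ ≤ −1, i.e. tan ϕ tan δ ≥ 1.
The boundary is |tan ϕ| · |tan δ| = 1, so |ϕ| = 90° − |δ| = 90° − 11.7° = 78.3° in the northern hemisphere.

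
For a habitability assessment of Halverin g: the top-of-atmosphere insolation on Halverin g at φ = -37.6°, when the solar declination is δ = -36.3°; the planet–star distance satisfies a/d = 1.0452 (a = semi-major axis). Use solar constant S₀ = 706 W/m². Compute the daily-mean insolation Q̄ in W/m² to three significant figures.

Q̄ ≈ 322 W/m²

cos H₀ = −tan(-37.6°) tan(-36.300°) = -0.5657, H₀ = 2.1721 rad.
Bracket: H₀ sin φ sin δ + cos φ cos δ sin H₀ = 2.1721×-0.61015×-0.59201 + 0.79229×0.80593×0.82461 = 0.784595 + 0.526538 = 1.311133.
Inverse-square distance factor (a/d)² = 1.0452² = 1.092443.
Q̄ = (S₀/π) × 1.092443 × [bracket] = (706/π) × 1.092443 × 1.311133 = 321.9 W/m².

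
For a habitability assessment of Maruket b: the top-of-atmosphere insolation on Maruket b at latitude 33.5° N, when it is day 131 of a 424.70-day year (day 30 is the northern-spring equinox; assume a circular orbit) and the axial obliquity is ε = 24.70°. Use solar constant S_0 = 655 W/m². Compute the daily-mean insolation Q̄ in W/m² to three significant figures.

Q̄ ≈ 241 W/m²

Solar longitude: L_s = 360° × (131 − 30)/424.70 = 85.613°.
sin δ = sin 24.70° × sin 85.613° = 0.41664, so δ = +24.623°.
cos h₀ = −tan(+33.5°) tan(+24.623°) = -0.3034, h₀ = 1.8790 rad.
Bracket: h₀ sin ϕ sin δ + cos ϕ cos δ sin h₀ = 1.8790×0.55194×0.41664 + 0.83389×0.90907×0.95288 = 0.432095 + 0.722344 = 1.154439.
Q̄ = (S_0/π) × [bracket] = (655/π) × 1.154439 = 240.7 W/m².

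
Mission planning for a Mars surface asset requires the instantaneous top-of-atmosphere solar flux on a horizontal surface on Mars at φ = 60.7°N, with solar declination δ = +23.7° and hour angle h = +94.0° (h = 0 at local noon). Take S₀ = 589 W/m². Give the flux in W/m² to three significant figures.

188 W/m²

cos θ_z = sin φ sin δ + cos φ cos δ cos h = 0.350526 + -0.031259 = 0.319267.
Flux = S₀ · cos θ_z = 589 × 0.319267 = 188.0 W/m².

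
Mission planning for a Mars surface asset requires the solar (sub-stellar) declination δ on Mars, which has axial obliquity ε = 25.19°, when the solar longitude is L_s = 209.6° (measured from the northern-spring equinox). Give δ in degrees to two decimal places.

sin δ = sin ε · sin L_s = sin 25.19° × sin 209.6° = -0.210232.
δ = arcsin(-0.210232) = -12.14°.

δ = -12.14°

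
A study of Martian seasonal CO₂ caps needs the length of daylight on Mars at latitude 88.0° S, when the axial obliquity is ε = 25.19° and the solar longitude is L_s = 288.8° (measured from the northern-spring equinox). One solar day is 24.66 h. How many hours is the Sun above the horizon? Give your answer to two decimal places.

Solar declination: sin δ = sin ε · sin L_s = sin 25.19° × sin 288.8° = -0.40291, so δ = -23.760°.
Sunrise equation: cos h₀ = −tan ϕ · tan δ = -12.6065 ≤ −1, so the Sun never sets (polar day) and h₀ = π.
Daylight = 2h₀/(2π) × 24.66 h = (3.1416/π) × 24.66 = 24.66 h.

24.66 h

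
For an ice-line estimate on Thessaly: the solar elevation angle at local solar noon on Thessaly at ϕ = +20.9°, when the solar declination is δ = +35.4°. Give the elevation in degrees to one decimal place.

75.5°

At local noon the hour angle is zero, so the zenith angle equals |ϕ − δ| = |+20.9° − (+35.400°)| = 14.500°.
Elevation = 90° − 14.500° = 75.5°.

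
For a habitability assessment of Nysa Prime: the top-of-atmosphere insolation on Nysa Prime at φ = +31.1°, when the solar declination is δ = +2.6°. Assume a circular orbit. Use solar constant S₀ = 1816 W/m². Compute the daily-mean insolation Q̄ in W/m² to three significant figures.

Q̄ ≈ 516 W/m²

cos H₀ = −tan(+31.1°) tan(+2.600°) = -0.0274, H₀ = 1.5982 rad.
Bracket: H₀ sin φ sin δ + cos φ cos δ sin H₀ = 1.5982×0.51653×0.04536 + 0.85627×0.99897×0.99962 = 0.037446 + 0.855063 = 0.892509.
Q̄ = (S₀/π) × [bracket] = (1816/π) × 0.892509 = 515.9 W/m².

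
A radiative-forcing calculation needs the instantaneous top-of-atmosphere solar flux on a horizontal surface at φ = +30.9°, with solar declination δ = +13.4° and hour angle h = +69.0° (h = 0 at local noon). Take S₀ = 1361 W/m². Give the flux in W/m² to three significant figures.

cos θ_z = sin φ sin δ + cos φ cos δ cos h = 0.119012 + 0.299131 = 0.418143.
Flux = S₀ · cos θ_z = 1361 × 0.418143 = 569.1 W/m².

569 W/m²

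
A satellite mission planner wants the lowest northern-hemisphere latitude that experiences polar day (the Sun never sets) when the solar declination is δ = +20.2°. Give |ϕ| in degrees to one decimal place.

Polar day requires cos h₀ = −tan ϕ tan δ ≤ −1, i.e. tan ϕ tan δ ≥ 1.
The boundary is |tan ϕ| · |tan δ| = 1, so |ϕ| = 90° − |δ| = 90° − 20.2° = 69.8° in the northern hemisphere.

|ϕ| = 69.8°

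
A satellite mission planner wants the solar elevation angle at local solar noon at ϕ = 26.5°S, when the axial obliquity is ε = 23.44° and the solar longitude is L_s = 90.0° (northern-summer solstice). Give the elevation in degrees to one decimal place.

40.1°

Solar declination: sin δ = sin ε · sin L_s = sin 23.44° × sin 90.0° = 0.39779, so δ = +23.440°.
At local noon the hour angle is zero, so the zenith angle equals |ϕ − δ| = |-26.5° − (+23.440°)| = 49.940°.
Elevation = 90° − 49.940° = 40.1°.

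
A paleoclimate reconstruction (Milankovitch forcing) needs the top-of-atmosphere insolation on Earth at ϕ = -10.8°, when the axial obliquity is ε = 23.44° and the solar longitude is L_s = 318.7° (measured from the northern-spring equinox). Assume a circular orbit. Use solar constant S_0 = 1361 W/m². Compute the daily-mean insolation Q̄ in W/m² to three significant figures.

Q̄ ≈ 445 W/m²

Solar declination: sin δ = sin ε · sin L_s = sin 23.44° × sin 318.7° = -0.26254, so δ = -15.221°.
cos h₀ = −tan(-10.8°) tan(-15.221°) = -0.0519, h₀ = 1.6227 rad.
Bracket: h₀ sin ϕ sin δ + cos ϕ cos δ sin h₀ = 1.6227×-0.18738×-0.26254 + 0.98229×0.96492×0.99865 = 0.079828 + 0.946552 = 1.026380.
Q̄ = (S_0/π) × [bracket] = (1361/π) × 1.026380 = 444.6 W/m².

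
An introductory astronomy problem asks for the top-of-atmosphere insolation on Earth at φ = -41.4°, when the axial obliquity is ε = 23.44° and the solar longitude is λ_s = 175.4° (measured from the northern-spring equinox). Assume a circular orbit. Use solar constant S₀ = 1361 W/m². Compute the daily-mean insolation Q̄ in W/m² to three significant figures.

Q̄ ≈ 311 W/m²

Solar declination: sin δ = sin ε · sin λ_s = sin 23.44° × sin 175.4° = 0.03190, so δ = +1.828°.
cos H₀ = −tan(-41.4°) tan(+1.828°) = 0.0281, H₀ = 1.5427 rad.
Bracket: H₀ sin φ sin δ + cos φ cos δ sin H₀ = 1.5427×-0.66131×0.03190 + 0.75011×0.99949×0.99960 = -0.032544 + 0.749428 = 0.716884.
Q̄ = (S₀/π) × [bracket] = (1361/π) × 0.716884 = 310.6 W/m².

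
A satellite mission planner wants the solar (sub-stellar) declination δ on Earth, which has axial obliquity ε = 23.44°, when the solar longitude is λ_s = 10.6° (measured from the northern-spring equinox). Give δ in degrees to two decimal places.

sin δ = sin ε · sin λ_s = sin 23.44° × sin 10.6° = 0.073174.
δ = arcsin(0.073174) = +4.20°.

δ = +4.20°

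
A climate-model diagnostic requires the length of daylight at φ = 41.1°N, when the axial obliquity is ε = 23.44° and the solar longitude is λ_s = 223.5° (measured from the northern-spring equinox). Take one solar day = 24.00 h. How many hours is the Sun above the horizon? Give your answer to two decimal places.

10.08 h

Solar declination: sin δ = sin ε · sin λ_s = sin 23.44° × sin 223.5° = -0.27382, so δ = -15.892°.
cos H₀ = −tan φ · tan δ = −tan(+41.1°) × tan(-15.892°) = 0.2484, so H₀ = 1.3198 rad = 75.62°.
Daylight = 2H₀/(2π) × 24.00 h = (1.3198/π) × 24.00 = 10.08 h.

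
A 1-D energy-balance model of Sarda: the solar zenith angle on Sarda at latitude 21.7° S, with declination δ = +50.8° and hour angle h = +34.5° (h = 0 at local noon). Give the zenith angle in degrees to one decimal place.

θ_z = 78.6°

cos θ_z = sin φ sin δ + cos φ cos δ cos h = -0.286533 + 0.483959 = 0.197426.
θ_z = arccos(0.197426) = 78.6°.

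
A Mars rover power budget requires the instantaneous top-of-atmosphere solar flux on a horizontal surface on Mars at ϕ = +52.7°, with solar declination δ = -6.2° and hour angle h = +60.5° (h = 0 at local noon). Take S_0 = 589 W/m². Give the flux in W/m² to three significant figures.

cos θ_z = sin ϕ sin δ + cos ϕ cos δ cos h = -0.085911 + 0.296658 = 0.210747.
Flux = S_0 · cos θ_z = 589 × 0.210747 = 124.1 W/m².

124 W/m²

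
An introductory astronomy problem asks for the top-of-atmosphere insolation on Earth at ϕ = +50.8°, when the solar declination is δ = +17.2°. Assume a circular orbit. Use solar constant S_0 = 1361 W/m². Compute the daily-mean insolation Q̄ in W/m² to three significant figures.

Q̄ ≈ 437 W/m²

cos h₀ = −tan(+50.8°) tan(+17.200°) = -0.3795, h₀ = 1.9601 rad.
Bracket: h₀ sin ϕ sin δ + cos ϕ cos δ sin h₀ = 1.9601×0.77494×0.29571 + 0.63203×0.95528×0.92517 = 0.449172 + 0.558586 = 1.007758.
Q̄ = (S_0/π) × [bracket] = (1361/π) × 1.007758 = 436.6 W/m².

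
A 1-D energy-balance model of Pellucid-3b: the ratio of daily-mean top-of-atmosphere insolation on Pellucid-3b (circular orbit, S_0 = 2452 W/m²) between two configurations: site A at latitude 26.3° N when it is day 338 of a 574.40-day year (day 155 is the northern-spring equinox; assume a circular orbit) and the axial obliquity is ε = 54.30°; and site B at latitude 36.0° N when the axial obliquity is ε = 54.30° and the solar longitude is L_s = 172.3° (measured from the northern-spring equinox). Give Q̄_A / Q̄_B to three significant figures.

Q̄_A / Q̄_B ≈ 1.33

— Configuration A (ϕ=+26.3°):
Solar longitude: L_s = 360° × (338 − 155)/574.40 = 114.694°.
sin δ = sin 54.30° × sin 114.694° = 0.73782, so δ = +47.546°.
cos h₀ = −tan(+26.3°) tan(+47.546°) = -0.5402, h₀ = 2.1415 rad.
Bracket: h₀ sin ϕ sin δ + cos ϕ cos δ sin h₀ = 2.1415×0.44307×0.73782 + 0.89649×0.67499×0.84152 = 0.700069 + 0.509222 = 1.209291.
Q̄ = (S_0/π) × [bracket] = (2452/π) × 1.209291 = 943.85 W/m².
— Configuration B (ϕ=+36.0°):
Solar declination: sin δ = sin ε · sin L_s = sin 54.30° × sin 172.3° = 0.10881, so δ = +6.247°.
cos h₀ = −tan(+36.0°) tan(+6.247°) = -0.0795, h₀ = 1.6504 rad.
Bracket: h₀ sin ϕ sin δ + cos ϕ cos δ sin h₀ = 1.6504×0.58779×0.10881 + 0.80902×0.99406×0.99683 = 0.105555 + 0.801665 = 0.907220.
Q̄ = (S_0/π) × [bracket] = (2452/π) × 0.907220 = 708.08 W/m².
Ratio Q̄_A / Q̄_B = 943.85 / 708.08 = 1.333.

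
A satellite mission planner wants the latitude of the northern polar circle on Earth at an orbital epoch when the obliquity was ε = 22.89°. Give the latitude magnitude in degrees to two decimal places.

The polar circle is the lowest latitude that experiences at least one full rotation of continuous daylight at the northern-summer solstice; it lies at |ϕ| = 90° − ε = 90° − 22.89° = 67.11°.

67.11°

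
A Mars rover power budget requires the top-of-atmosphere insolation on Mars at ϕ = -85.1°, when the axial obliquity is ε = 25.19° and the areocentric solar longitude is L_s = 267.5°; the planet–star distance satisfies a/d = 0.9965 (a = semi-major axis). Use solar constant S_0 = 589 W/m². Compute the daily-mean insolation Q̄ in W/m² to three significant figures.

Q̄ ≈ 248 W/m²

sin δ = sin 25.19° × sin 267.5° = -0.42522, so δ = -25.164°.
cos h₀ = −tan(-85.1°) tan(-25.164°) = -5.4800 ≤ −1 ⇒ polar day, h₀ = π.
Bracket: h₀ sin ϕ sin δ + cos ϕ cos δ sin h₀ = 3.1416×-0.99635×-0.42522 + 0.08542×0.90509×0.00000 = 1.330995 + 0.000000 = 1.330995.
Inverse-square distance factor (a/d)² = 0.9965² = 0.993012.
Q̄ = (S_0/π) × 0.993012 × [bracket] = (589/π) × 0.993012 × 1.330995 = 247.8 W/m².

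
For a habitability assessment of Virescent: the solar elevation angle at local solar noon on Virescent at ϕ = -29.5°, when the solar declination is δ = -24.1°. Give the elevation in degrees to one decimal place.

At local noon the hour angle is zero, so the zenith angle equals |ϕ − δ| = |-29.5° − (-24.100°)| = 5.400°.
Elevation = 90° − 5.400° = 84.6°.

84.6°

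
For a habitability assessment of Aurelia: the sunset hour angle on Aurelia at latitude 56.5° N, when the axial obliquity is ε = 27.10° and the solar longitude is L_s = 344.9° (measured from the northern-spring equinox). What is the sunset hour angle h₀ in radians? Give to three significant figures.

Solar declination: sin δ = sin ε · sin L_s = sin 27.10° × sin 344.9° = -0.11867, so δ = -6.815°.
cos h₀ = −tan ϕ · tan δ = −tan(+56.5°) × tan(-6.815°) = 0.1806, so h₀ = 1.3892 rad = 79.60°.

h₀ = 1.39 rad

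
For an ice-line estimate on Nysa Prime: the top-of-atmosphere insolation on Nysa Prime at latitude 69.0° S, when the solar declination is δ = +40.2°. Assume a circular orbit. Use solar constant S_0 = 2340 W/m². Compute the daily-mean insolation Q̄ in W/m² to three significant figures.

Q̄ ≈ 0.00 W/m²

cos h₀ = −tan(-69.0°) tan(+40.200°) = 2.2015 ≥ 1 ⇒ polar night, h₀ = 0 and Q̄ = 0.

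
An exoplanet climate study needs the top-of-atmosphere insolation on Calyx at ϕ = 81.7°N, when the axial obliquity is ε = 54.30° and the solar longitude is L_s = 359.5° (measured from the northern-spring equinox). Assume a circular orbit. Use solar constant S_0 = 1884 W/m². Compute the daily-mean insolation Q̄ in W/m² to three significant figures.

Solar declination: sin δ = sin ε · sin L_s = sin 54.30° × sin 359.5° = -0.00709, so δ = -0.406°.
cos h₀ = −tan(+81.7°) tan(-0.406°) = 0.0486, h₀ = 1.5222 rad.
Bracket: h₀ sin ϕ sin δ + cos ϕ cos δ sin h₀ = 1.5222×0.98953×-0.00709 + 0.14436×0.99997×0.99882 = -0.010679 + 0.144185 = 0.133506.
Q̄ = (S_0/π) × [bracket] = (1884/π) × 0.133506 = 80.06 W/m².

Q̄ ≈ 80.1 W/m²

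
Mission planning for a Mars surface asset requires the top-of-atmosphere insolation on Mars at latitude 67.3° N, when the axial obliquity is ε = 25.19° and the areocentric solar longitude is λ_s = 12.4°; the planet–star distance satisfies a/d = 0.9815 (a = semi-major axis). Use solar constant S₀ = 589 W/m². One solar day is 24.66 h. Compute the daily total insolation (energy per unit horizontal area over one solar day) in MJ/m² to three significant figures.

8.43 MJ/m²

sin δ = sin 25.19° × sin 12.4° = 0.09140, so δ = +5.244°.
cos H₀ = −tan(+67.3°) tan(+5.244°) = -0.2194, H₀ = 1.7920 rad.
Bracket: H₀ sin φ sin δ + cos φ cos δ sin H₀ = 1.7920×0.92254×0.09140 + 0.38591×0.99581×0.97563 = 0.151102 + 0.374928 = 0.526030.
Inverse-square distance factor (a/d)² = 0.9815² = 0.963342.
Q̄ = (S₀/π) × 0.963342 × [bracket] = (589/π) × 0.963342 × 0.526030 = 95.007 W/m².
Daily total = Q̄ × 24.66 h × 3600 s/h = 95.007 × 24.66 × 3600 / 10⁶ = 8.434 MJ/m².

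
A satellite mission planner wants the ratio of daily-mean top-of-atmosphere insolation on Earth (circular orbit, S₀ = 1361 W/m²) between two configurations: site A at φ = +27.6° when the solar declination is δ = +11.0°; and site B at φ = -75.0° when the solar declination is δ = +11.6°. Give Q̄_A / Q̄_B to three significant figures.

— Configuration A (φ=+27.6°):
cos H₀ = −tan(+27.6°) tan(+11.000°) = -0.1016, H₀ = 1.6726 rad.
Bracket: H₀ sin φ sin δ + cos φ cos δ sin H₀ = 1.6726×0.46330×0.19081 + 0.88620×0.98163×0.99482 = 0.147862 + 0.865414 = 1.013276.
Q̄ = (S₀/π) × [bracket] = (1361/π) × 1.013276 = 438.97 W/m².
— Configuration B (φ=-75.0°):
cos H₀ = −tan(-75.0°) tan(+11.600°) = 0.7661, H₀ = 0.6981 rad.
Bracket: H₀ sin φ sin δ + cos φ cos δ sin H₀ = 0.6981×-0.96593×0.20108 + 0.25882×0.97958×0.64275 = -0.135591 + 0.162960 = 0.027369.
Q̄ = (S₀/π) × [bracket] = (1361/π) × 0.027369 = 11.857 W/m².
Ratio Q̄_A / Q̄_B = 438.97 / 11.857 = 37.02.

Q̄_A / Q̄_B ≈ 37.0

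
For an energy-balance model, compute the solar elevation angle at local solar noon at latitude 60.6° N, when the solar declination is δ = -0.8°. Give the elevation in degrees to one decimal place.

At local noon the hour angle is zero, so the zenith angle equals |ϕ − δ| = |+60.6° − (-0.800°)| = 61.400°.
Elevation = 90° − 61.400° = 28.6°.

28.6°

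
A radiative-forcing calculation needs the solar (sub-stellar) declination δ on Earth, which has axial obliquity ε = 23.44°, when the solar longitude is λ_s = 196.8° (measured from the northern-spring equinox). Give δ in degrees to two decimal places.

sin δ = sin ε · sin λ_s = sin 23.44° × sin 196.8° = -0.114974.
δ = arcsin(-0.114974) = -6.60°.

δ = -6.60°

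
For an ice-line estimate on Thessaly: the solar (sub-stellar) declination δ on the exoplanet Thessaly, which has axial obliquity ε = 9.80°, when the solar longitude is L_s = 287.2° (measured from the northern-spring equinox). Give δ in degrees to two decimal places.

δ = -9.36°

sin δ = sin ε · sin L_s = sin 9.80° × sin 287.2° = -0.162597.
δ = arcsin(-0.162597) = -9.36°.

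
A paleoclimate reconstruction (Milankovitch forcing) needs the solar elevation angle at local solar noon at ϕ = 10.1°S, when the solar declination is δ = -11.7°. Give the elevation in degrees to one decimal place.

88.4°

At local noon the hour angle is zero, so the zenith angle equals |ϕ − δ| = |-10.1° − (-11.700°)| = 1.600°.
Elevation = 90° − 1.600° = 88.4°.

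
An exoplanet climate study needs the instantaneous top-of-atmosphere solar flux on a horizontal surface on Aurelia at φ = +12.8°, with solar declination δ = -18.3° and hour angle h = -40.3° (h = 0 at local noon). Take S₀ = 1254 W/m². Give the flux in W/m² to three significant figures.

cos θ_z = sin φ sin δ + cos φ cos δ cos h = -0.069565 + 0.706102 = 0.636537.
Flux = S₀ · cos θ_z = 1254 × 0.636537 = 798.2 W/m².

798 W/m²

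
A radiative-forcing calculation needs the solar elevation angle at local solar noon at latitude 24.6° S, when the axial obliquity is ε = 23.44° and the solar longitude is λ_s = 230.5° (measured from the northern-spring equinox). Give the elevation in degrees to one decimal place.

Solar declination: sin δ = sin ε · sin λ_s = sin 23.44° × sin 230.5° = -0.30694, so δ = -17.875°.
At local noon the hour angle is zero, so the zenith angle equals |φ − δ| = |-24.6° − (-17.875°)| = 6.725°.
Elevation = 90° − 6.725° = 83.3°.

83.3°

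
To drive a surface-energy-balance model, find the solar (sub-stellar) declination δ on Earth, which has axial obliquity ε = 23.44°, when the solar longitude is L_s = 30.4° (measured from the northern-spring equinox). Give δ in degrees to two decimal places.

sin δ = sin ε · sin L_s = sin 23.44° × sin 30.4° = 0.201294.
δ = arcsin(0.201294) = +11.61°.

δ = +11.61°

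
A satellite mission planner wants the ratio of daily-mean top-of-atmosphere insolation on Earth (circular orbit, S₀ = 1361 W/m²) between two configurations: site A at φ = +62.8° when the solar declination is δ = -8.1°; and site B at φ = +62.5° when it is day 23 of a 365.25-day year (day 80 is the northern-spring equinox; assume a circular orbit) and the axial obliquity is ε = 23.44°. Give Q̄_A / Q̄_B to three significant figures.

— Configuration A (φ=+62.8°):
cos H₀ = −tan(+62.8°) tan(-8.100°) = 0.2769, H₀ = 1.2902 rad.
Bracket: H₀ sin φ sin δ + cos φ cos δ sin H₀ = 1.2902×0.88942×-0.14090 + 0.45710×0.99002×0.96089 = -0.161687 + 0.434839 = 0.273152.
Q̄ = (S₀/π) × [bracket] = (1361/π) × 0.273152 = 118.33 W/m².
— Configuration B (φ=+62.5°):
Solar longitude: λ_s = 360° × (23 − 80)/365.25 = -56.181°, i.e. -56.181° + 360° = 303.819°.
sin δ = sin 23.44° × sin 303.819° = -0.33048, so δ = -19.298°.
cos H₀ = −tan(+62.5°) tan(-19.298°) = 0.6726, H₀ = 0.8330 rad.
Bracket: H₀ sin φ sin δ + cos φ cos δ sin H₀ = 0.8330×0.88701×-0.33048 + 0.46175×0.94381×0.73997 = -0.244185 + 0.322482 = 0.078297.
Q̄ = (S₀/π) × [bracket] = (1361/π) × 0.078297 = 33.920 W/m².
Ratio Q̄_A / Q̄_B = 118.33 / 33.920 = 3.489.

Q̄_A / Q̄_B ≈ 3.49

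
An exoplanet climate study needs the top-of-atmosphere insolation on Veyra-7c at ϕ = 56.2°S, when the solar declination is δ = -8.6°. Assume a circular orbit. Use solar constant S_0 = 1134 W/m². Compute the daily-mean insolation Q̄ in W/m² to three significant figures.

cos h₀ = −tan(-56.2°) tan(-8.600°) = -0.2259, h₀ = 1.7987 rad.
Bracket: h₀ sin ϕ sin δ + cos ϕ cos δ sin h₀ = 1.7987×-0.83098×-0.14954 + 0.55630×0.98876×0.97415 = 0.223515 + 0.535828 = 0.759343.
Q̄ = (S_0/π) × [bracket] = (1134/π) × 0.759343 = 274.1 W/m².

Q̄ ≈ 274 W/m²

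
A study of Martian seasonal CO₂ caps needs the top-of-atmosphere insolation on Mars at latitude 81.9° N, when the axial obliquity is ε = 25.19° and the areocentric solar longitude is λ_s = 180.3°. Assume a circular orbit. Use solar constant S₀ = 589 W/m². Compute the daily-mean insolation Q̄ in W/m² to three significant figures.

sin δ = sin 25.19° × sin 180.3° = -0.00223, so δ = -0.128°.
cos H₀ = −tan(+81.9°) tan(-0.128°) = 0.0157, H₀ = 1.5551 rad.
Bracket: H₀ sin φ sin δ + cos φ cos δ sin H₀ = 1.5551×0.99002×-0.00223 + 0.14090×1.00000×0.99988 = -0.003433 + 0.140883 = 0.137450.
Q̄ = (S₀/π) × [bracket] = (589/π) × 0.137450 = 25.77 W/m².

Q̄ ≈ 25.8 W/m²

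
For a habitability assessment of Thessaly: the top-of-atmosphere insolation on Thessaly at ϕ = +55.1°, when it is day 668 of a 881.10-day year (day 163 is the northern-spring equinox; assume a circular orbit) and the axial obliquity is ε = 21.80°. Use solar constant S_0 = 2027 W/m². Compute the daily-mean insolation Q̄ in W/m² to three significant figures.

Solar longitude: L_s = 360° × (668 − 163)/881.10 = 206.333°.
sin δ = sin 21.80° × sin 206.333° = -0.16473, so δ = -9.482°.
cos h₀ = −tan(+55.1°) tan(-9.482°) = 0.2394, h₀ = 1.3290 rad.
Bracket: h₀ sin ϕ sin δ + cos ϕ cos δ sin h₀ = 1.3290×0.82015×-0.16473 + 0.57215×0.98634×0.97092 = -0.179552 + 0.547924 = 0.368372.
Q̄ = (S_0/π) × [bracket] = (2027/π) × 0.368372 = 237.7 W/m².

Q̄ ≈ 238 W/m²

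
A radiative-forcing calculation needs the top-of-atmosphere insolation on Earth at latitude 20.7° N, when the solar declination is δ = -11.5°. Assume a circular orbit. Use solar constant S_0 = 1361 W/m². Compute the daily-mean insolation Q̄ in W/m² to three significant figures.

Q̄ ≈ 350 W/m²

cos h₀ = −tan(+20.7°) tan(-11.500°) = 0.0769, h₀ = 1.4938 rad.
Bracket: h₀ sin ϕ sin δ + cos ϕ cos δ sin h₀ = 1.4938×0.35347×-0.19937 + 0.93544×0.97992×0.99704 = -0.105270 + 0.913943 = 0.808673.
Q̄ = (S_0/π) × [bracket] = (1361/π) × 0.808673 = 350.3 W/m².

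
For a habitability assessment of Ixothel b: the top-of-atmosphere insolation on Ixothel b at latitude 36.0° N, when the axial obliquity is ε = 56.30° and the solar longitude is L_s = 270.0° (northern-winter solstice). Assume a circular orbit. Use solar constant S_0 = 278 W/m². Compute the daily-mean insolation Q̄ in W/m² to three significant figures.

Solar declination: sin δ = sin ε · sin L_s = sin 56.30° × sin 270.0° = -0.83195, so δ = -56.300°.
cos h₀ = −tan(+36.0°) tan(-56.300°) = 1.0894 ≥ 1 ⇒ polar night, h₀ = 0 and Q̄ = 0.

Q̄ ≈ 0.00 W/m²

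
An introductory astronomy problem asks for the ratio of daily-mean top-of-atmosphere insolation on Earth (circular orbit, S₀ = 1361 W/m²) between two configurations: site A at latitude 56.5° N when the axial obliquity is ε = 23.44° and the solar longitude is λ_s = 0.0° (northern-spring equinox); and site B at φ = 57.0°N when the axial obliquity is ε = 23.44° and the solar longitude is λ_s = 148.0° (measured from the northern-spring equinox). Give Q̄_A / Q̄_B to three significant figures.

— Configuration A (φ=+56.5°):
Solar declination: sin δ = sin ε · sin λ_s = sin 23.44° × sin 0.0° = 0.00000, so δ = +0.000°.
cos H₀ = −tan(+56.5°) tan(+0.000°) = -0.0000, H₀ = 1.5708 rad.
Bracket: H₀ sin φ sin δ + cos φ cos δ sin H₀ = 1.5708×0.83389×0.00000 + 0.55194×1.00000×1.00000 = 0.000000 + 0.551940 = 0.551940.
Q̄ = (S₀/π) × [bracket] = (1361/π) × 0.551940 = 239.11 W/m².
— Configuration B (φ=+57.0°):
Solar declination: sin δ = sin ε · sin λ_s = sin 23.44° × sin 148.0° = 0.21080, so δ = +12.169°.
cos H₀ = −tan(+57.0°) tan(+12.169°) = -0.3321, H₀ = 1.9093 rad.
Bracket: H₀ sin φ sin δ + cos φ cos δ sin H₀ = 1.9093×0.83867×0.21080 + 0.54464×0.97753×0.94326 = 0.337548 + 0.502193 = 0.839741.
Q̄ = (S₀/π) × [bracket] = (1361/π) × 0.839741 = 363.79 W/m².
Ratio Q̄_A / Q̄_B = 239.11 / 363.79 = 0.6573.

Q̄_A / Q̄_B ≈ 0.657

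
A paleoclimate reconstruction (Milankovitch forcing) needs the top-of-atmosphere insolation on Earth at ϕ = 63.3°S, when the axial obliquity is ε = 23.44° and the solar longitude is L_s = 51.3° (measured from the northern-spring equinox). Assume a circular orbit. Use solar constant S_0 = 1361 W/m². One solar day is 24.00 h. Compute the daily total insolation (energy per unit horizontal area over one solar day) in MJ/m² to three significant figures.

3.19 MJ/m²

Solar declination: sin δ = sin ε · sin L_s = sin 23.44° × sin 51.3° = 0.31045, so δ = +18.086°.
cos h₀ = −tan(-63.3°) tan(+18.086°) = 0.6493, h₀ = 0.8641 rad.
Bracket: h₀ sin ϕ sin δ + cos ϕ cos δ sin h₀ = 0.8641×-0.89337×0.31045 + 0.44932×0.95059×0.76050 = -0.239655 + 0.324824 = 0.085169.
Q̄ = (S_0/π) × [bracket] = (1361/π) × 0.085169 = 36.897 W/m².
Daily total = Q̄ × 24.00 h × 3600 s/h = 36.897 × 24.00 × 3600 / 10⁶ = 3.188 MJ/m².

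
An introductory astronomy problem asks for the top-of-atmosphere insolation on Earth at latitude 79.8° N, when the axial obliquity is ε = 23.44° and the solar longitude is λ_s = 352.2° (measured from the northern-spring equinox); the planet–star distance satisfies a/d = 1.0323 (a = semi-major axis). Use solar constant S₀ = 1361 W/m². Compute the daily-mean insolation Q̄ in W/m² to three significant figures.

Q̄ ≈ 46.8 W/m²

Solar declination: sin δ = sin ε · sin λ_s = sin 23.44° × sin 352.2° = -0.05399, so δ = -3.095°.
cos H₀ = −tan(+79.8°) tan(-3.095°) = 0.3005, H₀ = 1.2656 rad.
Bracket: H₀ sin φ sin δ + cos φ cos δ sin H₀ = 1.2656×0.98420×-0.05399 + 0.17708×0.99854×0.95379 = -0.067250 + 0.168651 = 0.101401.
Inverse-square distance factor (a/d)² = 1.0323² = 1.065643.
Q̄ = (S₀/π) × 1.065643 × [bracket] = (1361/π) × 1.065643 × 0.101401 = 46.81 W/m².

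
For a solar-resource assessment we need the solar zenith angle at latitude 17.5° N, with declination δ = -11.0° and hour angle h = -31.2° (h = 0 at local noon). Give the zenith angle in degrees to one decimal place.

cos θ_z = sin φ sin δ + cos φ cos δ cos h = -0.057377 + 0.800787 = 0.743410.
θ_z = arccos(0.743410) = 42.0°.

θ_z = 42.0°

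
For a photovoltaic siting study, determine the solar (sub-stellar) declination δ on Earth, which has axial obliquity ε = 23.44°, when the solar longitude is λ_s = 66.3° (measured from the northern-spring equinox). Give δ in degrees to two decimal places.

sin δ = sin ε · sin λ_s = sin 23.44° × sin 66.3° = 0.364240.
δ = arcsin(0.364240) = +21.36°.

δ = +21.36°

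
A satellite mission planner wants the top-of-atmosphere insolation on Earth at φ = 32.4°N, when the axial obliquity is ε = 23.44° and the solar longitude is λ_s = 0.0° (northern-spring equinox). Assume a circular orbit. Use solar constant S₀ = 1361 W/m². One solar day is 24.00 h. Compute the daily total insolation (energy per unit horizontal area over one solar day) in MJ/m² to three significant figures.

Solar declination: sin δ = sin ε · sin λ_s = sin 23.44° × sin 0.0° = 0.00000, so δ = +0.000°.
cos H₀ = −tan(+32.4°) tan(+0.000°) = -0.0000, H₀ = 1.5708 rad.
Bracket: H₀ sin φ sin δ + cos φ cos δ sin H₀ = 1.5708×0.53583×0.00000 + 0.84433×1.00000×1.00000 = 0.000000 + 0.844330 = 0.844330.
Q̄ = (S₀/π) × [bracket] = (1361/π) × 0.844330 = 365.78 W/m².
Daily total = Q̄ × 24.00 h × 3600 s/h = 365.78 × 24.00 × 3600 / 10⁶ = 31.60 MJ/m².

31.6 MJ/m²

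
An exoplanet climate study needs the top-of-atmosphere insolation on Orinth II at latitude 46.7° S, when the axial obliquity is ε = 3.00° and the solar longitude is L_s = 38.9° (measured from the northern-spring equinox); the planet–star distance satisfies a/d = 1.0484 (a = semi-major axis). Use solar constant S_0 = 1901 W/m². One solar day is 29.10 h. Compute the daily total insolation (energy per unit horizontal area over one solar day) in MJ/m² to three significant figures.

Solar declination: sin δ = sin ε · sin L_s = sin 3.00° × sin 38.9° = 0.03287, so δ = +1.883°.
cos h₀ = −tan(-46.7°) tan(+1.883°) = 0.0349, h₀ = 1.5359 rad.
Bracket: h₀ sin ϕ sin δ + cos ϕ cos δ sin h₀ = 1.5359×-0.72777×0.03287 + 0.68582×0.99946×0.99939 = -0.036741 + 0.685032 = 0.648291.
Inverse-square distance factor (a/d)² = 1.0484² = 1.099143.
Q̄ = (S_0/π) × 1.099143 × [bracket] = (1901/π) × 1.099143 × 0.648291 = 431.18 W/m².
Daily total = Q̄ × 29.10 h × 3600 s/h = 431.18 × 29.10 × 3600 / 10⁶ = 45.17 MJ/m².

45.2 MJ/m²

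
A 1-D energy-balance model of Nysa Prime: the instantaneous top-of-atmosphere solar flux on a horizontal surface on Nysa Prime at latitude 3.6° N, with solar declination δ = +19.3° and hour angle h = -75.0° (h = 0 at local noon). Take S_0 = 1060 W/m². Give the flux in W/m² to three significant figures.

cos θ_z = sin ϕ sin δ + cos ϕ cos δ cos h = 0.020753 + 0.243792 = 0.264545.
Flux = S_0 · cos θ_z = 1060 × 0.264545 = 280.4 W/m².

280 W/m²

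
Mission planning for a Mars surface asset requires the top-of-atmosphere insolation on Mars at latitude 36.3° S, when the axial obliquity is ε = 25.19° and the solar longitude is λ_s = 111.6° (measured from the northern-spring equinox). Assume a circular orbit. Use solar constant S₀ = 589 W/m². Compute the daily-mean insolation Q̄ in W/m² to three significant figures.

Solar declination: sin δ = sin ε · sin λ_s = sin 25.19° × sin 111.6° = 0.39573, so δ = +23.312°.
cos H₀ = −tan(-36.3°) tan(+23.312°) = 0.3165, H₀ = 1.2487 rad.
Bracket: H₀ sin φ sin δ + cos φ cos δ sin H₀ = 1.2487×-0.59201×0.39573 + 0.80593×0.91837×0.94858 = -0.292541 + 0.702084 = 0.409543.
Q̄ = (S₀/π) × [bracket] = (589/π) × 0.409543 = 76.78 W/m².

Q̄ ≈ 76.8 W/m²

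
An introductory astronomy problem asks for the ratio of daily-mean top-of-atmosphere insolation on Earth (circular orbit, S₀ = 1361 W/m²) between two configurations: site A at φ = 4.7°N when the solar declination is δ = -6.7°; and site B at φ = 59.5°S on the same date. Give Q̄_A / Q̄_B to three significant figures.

Q̄_A / Q̄_B ≈ 1.45

— Configuration A (φ=+4.7°):
cos H₀ = −tan(+4.7°) tan(-6.700°) = 0.0097, H₀ = 1.5611 rad.
Bracket: H₀ sin φ sin δ + cos φ cos δ sin H₀ = 1.5611×0.08194×-0.11667 + 0.99664×0.99317×0.99995 = -0.014924 + 0.989783 = 0.974859.
Q̄ = (S₀/π) × [bracket] = (1361/π) × 0.974859 = 422.33 W/m².
— Configuration B (φ=-59.5°):
cos H₀ = −tan(-59.5°) tan(-6.700°) = -0.1994, H₀ = 1.7716 rad.
Bracket: H₀ sin φ sin δ + cos φ cos δ sin H₀ = 1.7716×-0.86163×-0.11667 + 0.50754×0.99317×0.97991 = 0.178093 + 0.493947 = 0.672040.
Q̄ = (S₀/π) × [bracket] = (1361/π) × 0.672040 = 291.14 W/m².
Ratio Q̄_A / Q̄_B = 422.33 / 291.14 = 1.451.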